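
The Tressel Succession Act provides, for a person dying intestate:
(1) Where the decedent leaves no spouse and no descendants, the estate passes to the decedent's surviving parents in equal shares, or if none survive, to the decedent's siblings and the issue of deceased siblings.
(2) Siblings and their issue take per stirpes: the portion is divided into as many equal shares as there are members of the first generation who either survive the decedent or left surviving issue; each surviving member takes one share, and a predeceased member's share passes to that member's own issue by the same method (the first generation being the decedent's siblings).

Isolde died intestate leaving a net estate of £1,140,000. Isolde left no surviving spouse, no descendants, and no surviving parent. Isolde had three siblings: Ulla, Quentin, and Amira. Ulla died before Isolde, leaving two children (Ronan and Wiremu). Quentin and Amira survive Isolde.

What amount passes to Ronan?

Ronan receives £190,000.

The entire £1,140,000 passes to the siblings and their issue.
That amount (£1,140,000) is divided into 3 shares of £380,000: Quentin and Amira each take £380,000; Ulla's £380,000 share passes to Ulla's issue.
Ulla's share (£380,000) is divided into 2 shares of £190,000: Ronan and Wiremu each take £190,000.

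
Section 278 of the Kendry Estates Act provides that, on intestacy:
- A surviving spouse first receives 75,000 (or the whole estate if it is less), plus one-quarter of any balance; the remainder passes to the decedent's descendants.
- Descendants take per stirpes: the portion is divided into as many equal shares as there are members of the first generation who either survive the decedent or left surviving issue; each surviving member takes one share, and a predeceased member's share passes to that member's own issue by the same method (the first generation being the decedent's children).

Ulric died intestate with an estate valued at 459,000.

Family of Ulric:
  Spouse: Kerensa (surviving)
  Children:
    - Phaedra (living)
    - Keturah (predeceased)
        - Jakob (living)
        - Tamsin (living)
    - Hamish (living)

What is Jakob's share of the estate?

Kerensa first takes 75,000, leaving a balance of 384,000. Kerensa then takes one-quarter of the balance (96,000), for a total of 171,000. The remaining 288,000 passes to the descendants.
The descendants' portion (288,000) is divided into 3 shares of 96,000: Phaedra and Hamish each take 96,000; Keturah's 96,000 share passes to Keturah's issue.
Keturah's share (96,000) is divided into 2 shares of 48,000: Jakob and Tamsin each take 48,000.

Jakob receives 48,000.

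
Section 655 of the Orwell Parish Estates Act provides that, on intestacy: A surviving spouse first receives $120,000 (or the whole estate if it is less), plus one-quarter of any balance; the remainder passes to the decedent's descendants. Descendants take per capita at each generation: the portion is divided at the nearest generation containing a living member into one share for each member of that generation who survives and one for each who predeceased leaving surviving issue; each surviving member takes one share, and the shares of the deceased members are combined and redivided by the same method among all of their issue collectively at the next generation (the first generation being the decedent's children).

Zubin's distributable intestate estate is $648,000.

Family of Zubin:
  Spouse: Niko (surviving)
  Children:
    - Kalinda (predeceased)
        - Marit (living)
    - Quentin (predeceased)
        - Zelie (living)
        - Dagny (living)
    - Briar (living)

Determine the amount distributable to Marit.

Niko first takes $120,000, leaving a balance of $528,000. Niko then takes one-quarter of the balance ($132,000), for a total of $252,000. The remaining $396,000 passes to the descendants.
The descendants' portion ($396,000) is divided at the children's generation into 3 shares of $132,000. Briar takes $132,000. The 2 shares of the deceased (Kalinda and Quentin) are combined into a pool of $264,000.
That pool ($264,000) is divided at the grandchildren's generation equally among Marit, Zelie, and Dagny: $88,000 each.

Marit receives $88,000.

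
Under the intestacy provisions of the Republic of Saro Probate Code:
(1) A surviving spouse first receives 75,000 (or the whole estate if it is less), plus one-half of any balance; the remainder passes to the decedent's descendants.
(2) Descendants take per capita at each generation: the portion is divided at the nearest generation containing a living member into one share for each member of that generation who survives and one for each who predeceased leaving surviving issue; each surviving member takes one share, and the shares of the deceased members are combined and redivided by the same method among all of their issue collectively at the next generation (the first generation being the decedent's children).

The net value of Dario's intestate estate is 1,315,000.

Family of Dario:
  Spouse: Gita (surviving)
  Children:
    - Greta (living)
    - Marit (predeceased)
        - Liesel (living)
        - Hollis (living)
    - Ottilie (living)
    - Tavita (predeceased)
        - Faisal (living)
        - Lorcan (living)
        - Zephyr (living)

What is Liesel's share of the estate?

Liesel receives 62,000.

Gita first takes 75,000, leaving a balance of 1,240,000. Gita then takes one-half of the balance (620,000), for a total of 695,000. The remaining 620,000 passes to the descendants.
The descendants' portion (620,000) is divided at the children's generation into 4 shares of 155,000. Greta and Ottilie each take 155,000. The 2 shares of the deceased (Marit and Tavita) are combined into a pool of 310,000.
That pool (310,000) is divided at the grandchildren's generation equally among Liesel, Hollis, Faisal, Lorcan, and Zephyr: 62,000 each.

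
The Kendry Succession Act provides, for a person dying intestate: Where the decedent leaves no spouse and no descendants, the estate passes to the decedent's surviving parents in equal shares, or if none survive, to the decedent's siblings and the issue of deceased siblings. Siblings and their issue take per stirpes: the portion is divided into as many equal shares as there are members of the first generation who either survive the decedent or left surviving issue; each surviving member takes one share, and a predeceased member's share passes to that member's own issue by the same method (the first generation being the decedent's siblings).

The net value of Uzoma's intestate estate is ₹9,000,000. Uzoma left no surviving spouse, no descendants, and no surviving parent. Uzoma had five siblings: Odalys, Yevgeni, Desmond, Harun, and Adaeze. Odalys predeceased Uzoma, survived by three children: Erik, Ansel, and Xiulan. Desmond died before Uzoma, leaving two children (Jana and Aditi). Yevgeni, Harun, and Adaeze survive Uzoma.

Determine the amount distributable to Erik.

The entire ₹9,000,000 passes to the siblings and their issue.
That amount (₹9,000,000) is divided into 5 shares of ₹1,800,000: Yevgeni, Harun, and Adaeze each take ₹1,800,000; Odalys's ₹1,800,000 share passes to Odalys's issue; Desmond's ₹1,800,000 share passes to Desmond's issue.
Odalys's share (₹1,800,000) is divided into 3 shares of ₹600,000: Erik, Ansel, and Xiulan each take ₹600,000.
Desmond's share (₹1,800,000) is divided into 2 shares of ₹900,000: Jana and Aditi each take ₹900,000.

Erik receives ₹600,000.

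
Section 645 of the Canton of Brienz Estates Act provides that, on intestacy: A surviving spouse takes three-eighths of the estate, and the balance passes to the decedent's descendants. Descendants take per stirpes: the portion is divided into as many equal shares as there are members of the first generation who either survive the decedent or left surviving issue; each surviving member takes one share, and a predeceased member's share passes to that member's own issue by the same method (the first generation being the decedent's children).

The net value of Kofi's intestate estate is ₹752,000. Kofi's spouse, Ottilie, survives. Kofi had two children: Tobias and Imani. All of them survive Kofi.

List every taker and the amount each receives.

Ottilie: ₹282,000; Tobias: ₹235,000; Imani: ₹235,000

Ottilie takes three-eighths of ₹752,000 = ₹282,000. The remaining ₹470,000 passes to the descendants.
The descendants' portion (₹470,000) is divided into 2 shares of ₹235,000: Tobias and Imani each take ₹235,000.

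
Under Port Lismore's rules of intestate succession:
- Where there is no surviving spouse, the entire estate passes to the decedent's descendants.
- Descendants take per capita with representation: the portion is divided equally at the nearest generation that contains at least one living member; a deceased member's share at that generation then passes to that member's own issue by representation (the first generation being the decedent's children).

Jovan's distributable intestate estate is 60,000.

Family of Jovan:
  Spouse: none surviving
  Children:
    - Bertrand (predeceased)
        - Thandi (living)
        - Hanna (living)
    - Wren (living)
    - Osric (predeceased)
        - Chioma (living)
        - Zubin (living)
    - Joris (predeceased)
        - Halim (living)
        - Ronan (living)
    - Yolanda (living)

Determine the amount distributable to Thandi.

Thandi receives 6,000.

The entire 60,000 passes to the descendants.
That amount (60,000) is divided into 5 shares of 12,000: Wren and Yolanda each take 12,000; Bertrand's 12,000 share passes to Bertrand's issue; Osric's 12,000 share passes to Osric's issue; Joris's 12,000 share passes to Joris's issue.
Bertrand's share (12,000) is divided into 2 shares of 6,000: Thandi and Hanna each take 6,000.
Osric's share (12,000) is divided into 2 shares of 6,000: Chioma and Zubin each take 6,000.
Joris's share (12,000) is divided into 2 shares of 6,000: Halim and Ronan each take 6,000.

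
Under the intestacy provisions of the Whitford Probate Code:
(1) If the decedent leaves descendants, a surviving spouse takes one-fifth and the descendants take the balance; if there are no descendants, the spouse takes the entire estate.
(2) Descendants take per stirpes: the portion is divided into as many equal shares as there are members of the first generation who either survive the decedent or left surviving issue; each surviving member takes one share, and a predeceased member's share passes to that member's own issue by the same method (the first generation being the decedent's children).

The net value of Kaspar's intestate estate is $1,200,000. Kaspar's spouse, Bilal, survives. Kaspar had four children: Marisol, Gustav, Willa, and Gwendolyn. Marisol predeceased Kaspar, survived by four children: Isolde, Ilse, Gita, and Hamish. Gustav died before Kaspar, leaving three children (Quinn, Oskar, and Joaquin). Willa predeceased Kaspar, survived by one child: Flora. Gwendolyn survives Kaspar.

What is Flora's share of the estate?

Flora receives $240,000.

Bilal takes one-fifth of $1,200,000 = $240,000. The remaining $960,000 passes to the descendants.
The descendants' portion ($960,000) is divided into 4 shares of $240,000: Gwendolyn takes $240,000; Marisol's $240,000 share passes to Marisol's issue; Gustav's $240,000 share passes to Gustav's issue; Willa's $240,000 share passes to Willa's issue.
Marisol's share ($240,000) is divided into 4 shares of $60,000: Isolde, Ilse, Gita, and Hamish each take $60,000.
Gustav's share ($240,000) is divided into 3 shares of $80,000: Quinn, Oskar, and Joaquin each take $80,000.
Willa's share ($240,000) passes entirely to Flora.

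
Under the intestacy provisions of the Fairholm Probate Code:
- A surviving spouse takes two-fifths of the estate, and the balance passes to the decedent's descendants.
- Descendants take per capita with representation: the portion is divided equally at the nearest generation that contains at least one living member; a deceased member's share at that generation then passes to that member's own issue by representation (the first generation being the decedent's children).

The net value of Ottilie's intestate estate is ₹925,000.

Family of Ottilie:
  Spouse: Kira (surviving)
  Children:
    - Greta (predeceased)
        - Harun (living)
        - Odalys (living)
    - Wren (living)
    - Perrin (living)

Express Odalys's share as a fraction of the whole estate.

Kira takes two-fifths of ₹925,000 = ₹370,000. The remaining ₹555,000 passes to the descendants.
The descendants' portion (₹555,000) is divided into 3 shares of ₹185,000: Wren and Perrin each take ₹185,000; Greta's ₹185,000 share passes to Greta's issue.
Greta's share (₹185,000) is divided into 2 shares of ₹92,500: Harun and Odalys each take ₹92,500.

Odalys receives 1/10 of the estate.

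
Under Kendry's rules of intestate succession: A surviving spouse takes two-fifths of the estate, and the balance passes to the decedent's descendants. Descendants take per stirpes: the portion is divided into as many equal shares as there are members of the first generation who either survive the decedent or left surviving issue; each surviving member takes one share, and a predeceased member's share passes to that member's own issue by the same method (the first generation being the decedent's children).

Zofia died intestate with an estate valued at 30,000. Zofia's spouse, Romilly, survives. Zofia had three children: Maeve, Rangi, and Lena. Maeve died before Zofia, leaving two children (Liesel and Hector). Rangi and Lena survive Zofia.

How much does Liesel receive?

Romilly takes two-fifths of 30,000 = 12,000. The remaining 18,000 passes to the descendants.
The descendants' portion (18,000) is divided into 3 shares of 6,000: Rangi and Lena each take 6,000; Maeve's 6,000 share passes to Maeve's issue.
Maeve's share (6,000) is divided into 2 shares of 3,000: Liesel and Hector each take 3,000.

Liesel receives 3,000.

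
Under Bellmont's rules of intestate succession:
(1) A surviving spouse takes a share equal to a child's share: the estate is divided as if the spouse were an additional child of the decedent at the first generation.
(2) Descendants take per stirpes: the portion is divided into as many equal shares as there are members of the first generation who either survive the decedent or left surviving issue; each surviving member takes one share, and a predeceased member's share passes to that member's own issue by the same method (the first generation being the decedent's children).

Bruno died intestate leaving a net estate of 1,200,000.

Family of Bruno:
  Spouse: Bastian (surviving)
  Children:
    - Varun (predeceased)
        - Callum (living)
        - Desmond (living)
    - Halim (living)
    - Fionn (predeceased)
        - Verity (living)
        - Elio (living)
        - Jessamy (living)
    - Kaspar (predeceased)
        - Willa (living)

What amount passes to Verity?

The spouse counts as an additional share at the children's level, so there are 5 primary shares of 240,000. Bastian takes one such share (240,000).
The children's combined portion (960,000) is divided into 4 shares of 240,000: Halim takes 240,000; Varun's 240,000 share passes to Varun's issue; Fionn's 240,000 share passes to Fionn's issue; Kaspar's 240,000 share passes to Kaspar's issue.
Varun's share (240,000) is divided into 2 shares of 120,000: Callum and Desmond each take 120,000.
Fionn's share (240,000) is divided into 3 shares of 80,000: Verity, Elio, and Jessamy each take 80,000.
Kaspar's share (240,000) passes entirely to Willa.

Verity receives 80,000.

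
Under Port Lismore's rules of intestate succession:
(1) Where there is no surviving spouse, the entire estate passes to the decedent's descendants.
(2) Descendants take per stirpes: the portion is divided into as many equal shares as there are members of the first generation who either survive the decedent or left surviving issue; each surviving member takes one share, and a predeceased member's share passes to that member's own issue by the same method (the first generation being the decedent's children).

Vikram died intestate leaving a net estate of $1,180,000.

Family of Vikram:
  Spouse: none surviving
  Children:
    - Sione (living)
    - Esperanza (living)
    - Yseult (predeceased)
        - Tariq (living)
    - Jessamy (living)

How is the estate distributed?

Sione: $295,000; Esperanza: $295,000; Tariq: $295,000; Jessamy: $295,000

The entire $1,180,000 passes to the descendants.
That amount ($1,180,000) is divided into 4 shares of $295,000: Sione, Esperanza, and Jessamy each take $295,000; Yseult's $295,000 share passes to Yseult's issue.
Yseult's share ($295,000) passes entirely to Tariq.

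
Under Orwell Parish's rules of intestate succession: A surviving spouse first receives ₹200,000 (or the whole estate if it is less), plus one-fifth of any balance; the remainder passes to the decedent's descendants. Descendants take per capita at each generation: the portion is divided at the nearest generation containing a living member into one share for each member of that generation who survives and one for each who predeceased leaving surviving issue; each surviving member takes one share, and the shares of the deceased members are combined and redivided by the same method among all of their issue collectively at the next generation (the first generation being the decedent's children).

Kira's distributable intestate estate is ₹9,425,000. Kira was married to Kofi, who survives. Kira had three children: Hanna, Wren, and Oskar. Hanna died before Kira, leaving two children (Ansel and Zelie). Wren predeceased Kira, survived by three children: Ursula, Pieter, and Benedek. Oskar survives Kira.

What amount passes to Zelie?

Zelie receives ₹984,000.

Kofi first takes ₹200,000, leaving a balance of ₹9,225,000. Kofi then takes one-fifth of the balance (₹1,845,000), for a total of ₹2,045,000. The remaining ₹7,380,000 passes to the descendants.
The descendants' portion (₹7,380,000) is divided at the children's generation into 3 shares of ₹2,460,000. Oskar takes ₹2,460,000. The 2 shares of the deceased (Hanna and Wren) are combined into a pool of ₹4,920,000.
That pool (₹4,920,000) is divided at the grandchildren's generation equally among Ansel, Zelie, Ursula, Pieter, and Benedek: ₹984,000 each.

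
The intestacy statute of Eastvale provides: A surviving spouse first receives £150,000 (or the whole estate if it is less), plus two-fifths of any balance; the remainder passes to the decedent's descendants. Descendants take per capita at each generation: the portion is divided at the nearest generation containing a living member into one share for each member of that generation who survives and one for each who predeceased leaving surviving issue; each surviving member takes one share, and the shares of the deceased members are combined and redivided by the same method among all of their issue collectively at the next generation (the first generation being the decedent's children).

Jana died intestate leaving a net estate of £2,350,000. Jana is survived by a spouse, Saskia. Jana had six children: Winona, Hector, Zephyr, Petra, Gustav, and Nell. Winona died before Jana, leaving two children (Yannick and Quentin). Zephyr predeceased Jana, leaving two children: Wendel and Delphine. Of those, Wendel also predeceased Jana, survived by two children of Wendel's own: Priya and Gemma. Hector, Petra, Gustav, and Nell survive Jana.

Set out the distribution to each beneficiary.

Saskia first takes £150,000, leaving a balance of £2,200,000. Saskia then takes two-fifths of the balance (£880,000), for a total of £1,030,000. The remaining £1,320,000 passes to the descendants.
The descendants' portion (£1,320,000) is divided at the children's generation into 6 shares of £220,000. Hector, Petra, Gustav, and Nell each take £220,000. The 2 shares of the deceased (Winona and Zephyr) are combined into a pool of £440,000.
That pool (£440,000) is divided at the grandchildren's generation into 4 shares of £110,000. Yannick, Quentin, and Delphine each take £110,000. The remaining share for the deceased Wendel (£110,000) is carried to the next generation.
That pool (£110,000) is divided at the great-grandchildren's generation equally among Priya and Gemma: £55,000 each.

Saskia: £1,030,000; Yannick: £110,000; Quentin: £110,000; Hector: £220,000; Priya: £55,000; Gemma: £55,000; Delphine: £110,000; Petra: £220,000; Gustav: £220,000; Nell: £220,000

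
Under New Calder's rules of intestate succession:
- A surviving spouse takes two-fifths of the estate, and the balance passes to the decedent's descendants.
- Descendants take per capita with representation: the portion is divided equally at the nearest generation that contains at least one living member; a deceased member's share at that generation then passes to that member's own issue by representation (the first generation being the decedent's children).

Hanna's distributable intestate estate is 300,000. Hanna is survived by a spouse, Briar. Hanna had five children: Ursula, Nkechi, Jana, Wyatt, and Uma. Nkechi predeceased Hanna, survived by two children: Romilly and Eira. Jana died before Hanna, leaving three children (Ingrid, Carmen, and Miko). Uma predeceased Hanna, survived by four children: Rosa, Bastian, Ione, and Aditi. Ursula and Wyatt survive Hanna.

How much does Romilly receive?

Briar takes two-fifths of 300,000 = 120,000. The remaining 180,000 passes to the descendants.
The descendants' portion (180,000) is divided into 5 shares of 36,000: Ursula and Wyatt each take 36,000; Nkechi's 36,000 share passes to Nkechi's issue; Jana's 36,000 share passes to Jana's issue; Uma's 36,000 share passes to Uma's issue.
Nkechi's share (36,000) is divided into 2 shares of 18,000: Romilly and Eira each take 18,000.
Jana's share (36,000) is divided into 3 shares of 12,000: Ingrid, Carmen, and Miko each take 12,000.
Uma's share (36,000) is divided into 4 shares of 9,000: Rosa, Bastian, Ione, and Aditi each take 9,000.

Romilly receives 18,000.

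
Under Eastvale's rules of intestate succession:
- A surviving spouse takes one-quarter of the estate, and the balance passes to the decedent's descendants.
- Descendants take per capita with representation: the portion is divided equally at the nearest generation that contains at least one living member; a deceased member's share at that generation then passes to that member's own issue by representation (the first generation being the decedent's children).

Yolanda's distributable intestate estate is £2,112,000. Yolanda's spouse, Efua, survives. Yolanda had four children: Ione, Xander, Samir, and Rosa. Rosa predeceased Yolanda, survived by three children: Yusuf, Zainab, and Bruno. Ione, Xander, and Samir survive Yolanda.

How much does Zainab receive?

Efua takes one-quarter of £2,112,000 = £528,000. The remaining £1,584,000 passes to the descendants.
The descendants' portion (£1,584,000) is divided into 4 shares of £396,000: Ione, Xander, and Samir each take £396,000; Rosa's £396,000 share passes to Rosa's issue.
Rosa's share (£396,000) is divided into 3 shares of £132,000: Yusuf, Zainab, and Bruno each take £132,000.

Zainab receives £132,000.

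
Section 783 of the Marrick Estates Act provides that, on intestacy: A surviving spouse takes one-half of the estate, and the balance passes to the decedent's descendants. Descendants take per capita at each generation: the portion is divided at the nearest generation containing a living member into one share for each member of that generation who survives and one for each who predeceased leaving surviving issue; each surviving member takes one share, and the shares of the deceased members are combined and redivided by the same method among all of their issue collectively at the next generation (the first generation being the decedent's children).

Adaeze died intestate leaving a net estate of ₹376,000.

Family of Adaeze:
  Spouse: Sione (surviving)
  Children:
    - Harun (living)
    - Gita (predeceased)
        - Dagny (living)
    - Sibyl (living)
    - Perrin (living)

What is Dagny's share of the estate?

Sione takes one-half of ₹376,000 = ₹188,000. The remaining ₹188,000 passes to the descendants.
The descendants' portion (₹188,000) is divided at the children's generation into 4 shares of ₹47,000. Harun, Sibyl, and Perrin each take ₹47,000. The remaining share for the deceased Gita (₹47,000) is carried to the next generation.
That pool (₹47,000) passes entirely to Dagny, the sole taker at the grandchildren's generation.

Dagny receives ₹47,000.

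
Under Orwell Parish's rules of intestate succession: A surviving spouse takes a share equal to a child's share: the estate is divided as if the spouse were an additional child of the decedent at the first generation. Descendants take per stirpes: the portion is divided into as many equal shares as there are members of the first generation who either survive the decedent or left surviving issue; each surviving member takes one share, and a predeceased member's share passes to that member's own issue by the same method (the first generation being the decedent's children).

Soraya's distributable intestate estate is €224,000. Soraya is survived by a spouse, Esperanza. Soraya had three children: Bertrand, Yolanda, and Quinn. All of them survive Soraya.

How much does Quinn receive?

Quinn receives €56,000.

The spouse counts as an additional share at the children's level, so there are 4 primary shares of €56,000. Esperanza takes one such share (€56,000).
The children's combined portion (€168,000) is divided into 3 shares of €56,000: Bertrand, Yolanda, and Quinn each take €56,000.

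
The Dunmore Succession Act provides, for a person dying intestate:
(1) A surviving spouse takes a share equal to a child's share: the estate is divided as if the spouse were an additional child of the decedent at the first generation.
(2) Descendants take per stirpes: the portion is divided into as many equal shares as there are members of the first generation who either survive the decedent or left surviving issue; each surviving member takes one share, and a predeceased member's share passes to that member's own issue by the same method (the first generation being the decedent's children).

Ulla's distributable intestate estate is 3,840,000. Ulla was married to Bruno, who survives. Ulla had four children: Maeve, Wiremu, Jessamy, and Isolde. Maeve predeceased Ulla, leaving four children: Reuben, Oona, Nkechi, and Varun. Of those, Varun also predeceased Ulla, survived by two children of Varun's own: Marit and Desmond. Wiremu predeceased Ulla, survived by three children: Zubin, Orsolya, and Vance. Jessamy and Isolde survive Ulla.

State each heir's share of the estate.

Bruno: 768,000; Reuben: 192,000; Oona: 192,000; Nkechi: 192,000; Marit: 96,000; Desmond: 96,000; Zubin: 256,000; Orsolya: 256,000; Vance: 256,000; Jessamy: 768,000; Isolde: 768,000

The spouse counts as an additional share at the children's level, so there are 5 primary shares of 768,000. Bruno takes one such share (768,000).
The children's combined portion (3,072,000) is divided into 4 shares of 768,000: Jessamy and Isolde each take 768,000; Maeve's 768,000 share passes to Maeve's issue; Wiremu's 768,000 share passes to Wiremu's issue.
Maeve's share (768,000) is divided into 4 shares of 192,000: Reuben, Oona, and Nkechi each take 192,000; Varun's 192,000 share passes to Varun's issue.
Varun's share (192,000) is divided into 2 shares of 96,000: Marit and Desmond each take 96,000.
Wiremu's share (768,000) is divided into 3 shares of 256,000: Zubin, Orsolya, and Vance each take 256,000.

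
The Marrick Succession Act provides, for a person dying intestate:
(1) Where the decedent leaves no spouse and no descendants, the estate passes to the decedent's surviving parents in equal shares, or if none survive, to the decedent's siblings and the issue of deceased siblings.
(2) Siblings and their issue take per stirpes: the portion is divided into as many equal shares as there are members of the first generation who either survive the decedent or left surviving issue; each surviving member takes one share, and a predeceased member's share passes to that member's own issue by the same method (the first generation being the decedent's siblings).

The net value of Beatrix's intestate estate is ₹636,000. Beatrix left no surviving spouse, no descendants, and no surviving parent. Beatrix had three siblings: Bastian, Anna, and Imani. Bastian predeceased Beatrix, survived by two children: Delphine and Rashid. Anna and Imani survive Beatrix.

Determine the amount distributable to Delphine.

The entire ₹636,000 passes to the siblings and their issue.
That amount (₹636,000) is divided into 3 shares of ₹212,000: Anna and Imani each take ₹212,000; Bastian's ₹212,000 share passes to Bastian's issue.
Bastian's share (₹212,000) is divided into 2 shares of ₹106,000: Delphine and Rashid each take ₹106,000.

Delphine receives ₹106,000.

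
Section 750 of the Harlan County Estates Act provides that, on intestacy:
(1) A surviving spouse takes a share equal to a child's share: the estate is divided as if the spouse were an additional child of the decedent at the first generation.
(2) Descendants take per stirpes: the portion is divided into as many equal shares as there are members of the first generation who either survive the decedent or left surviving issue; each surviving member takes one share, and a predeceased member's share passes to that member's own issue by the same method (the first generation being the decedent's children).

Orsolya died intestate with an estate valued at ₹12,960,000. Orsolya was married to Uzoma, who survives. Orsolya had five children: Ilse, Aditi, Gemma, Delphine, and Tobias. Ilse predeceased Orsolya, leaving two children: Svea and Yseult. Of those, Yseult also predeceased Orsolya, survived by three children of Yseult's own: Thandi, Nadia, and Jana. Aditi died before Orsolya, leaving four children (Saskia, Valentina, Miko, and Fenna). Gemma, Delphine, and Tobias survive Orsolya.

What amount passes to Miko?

The spouse counts as an additional share at the children's level, so there are 6 primary shares of ₹2,160,000. Uzoma takes one such share (₹2,160,000).
The children's combined portion (₹10,800,000) is divided into 5 shares of ₹2,160,000: Gemma, Delphine, and Tobias each take ₹2,160,000; Ilse's ₹2,160,000 share passes to Ilse's issue; Aditi's ₹2,160,000 share passes to Aditi's issue.
Ilse's share (₹2,160,000) is divided into 2 shares of ₹1,080,000: Svea takes ₹1,080,000; Yseult's ₹1,080,000 share passes to Yseult's issue.
Yseult's share (₹1,080,000) is divided into 3 shares of ₹360,000: Thandi, Nadia, and Jana each take ₹360,000.
Aditi's share (₹2,160,000) is divided into 4 shares of ₹540,000: Saskia, Valentina, Miko, and Fenna each take ₹540,000.

Miko receives ₹540,000.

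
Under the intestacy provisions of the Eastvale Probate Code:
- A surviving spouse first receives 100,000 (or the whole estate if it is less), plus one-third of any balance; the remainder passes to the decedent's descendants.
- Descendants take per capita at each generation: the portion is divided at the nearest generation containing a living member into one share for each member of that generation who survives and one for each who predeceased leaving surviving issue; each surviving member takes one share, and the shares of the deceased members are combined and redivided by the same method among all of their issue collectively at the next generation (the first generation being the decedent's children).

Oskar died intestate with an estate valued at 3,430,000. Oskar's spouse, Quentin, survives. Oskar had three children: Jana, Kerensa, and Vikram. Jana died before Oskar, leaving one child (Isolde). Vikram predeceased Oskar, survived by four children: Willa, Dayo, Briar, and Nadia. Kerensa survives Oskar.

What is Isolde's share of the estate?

Isolde receives 296,000.

Quentin first takes 100,000, leaving a balance of 3,330,000. Quentin then takes one-third of the balance (1,110,000), for a total of 1,210,000. The remaining 2,220,000 passes to the descendants.
The descendants' portion (2,220,000) is divided at the children's generation into 3 shares of 740,000. Kerensa takes 740,000. The 2 shares of the deceased (Jana and Vikram) are combined into a pool of 1,480,000.
That pool (1,480,000) is divided at the grandchildren's generation equally among Isolde, Willa, Dayo, Briar, and Nadia: 296,000 each.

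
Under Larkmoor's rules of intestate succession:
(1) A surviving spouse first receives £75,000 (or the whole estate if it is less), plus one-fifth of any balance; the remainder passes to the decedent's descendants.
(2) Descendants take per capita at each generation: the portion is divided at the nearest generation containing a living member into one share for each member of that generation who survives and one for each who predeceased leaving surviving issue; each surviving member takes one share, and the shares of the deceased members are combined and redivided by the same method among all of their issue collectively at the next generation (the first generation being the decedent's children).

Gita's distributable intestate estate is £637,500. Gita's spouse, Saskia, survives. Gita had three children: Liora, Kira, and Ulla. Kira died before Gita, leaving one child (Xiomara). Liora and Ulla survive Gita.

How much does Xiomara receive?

Xiomara receives £150,000.

Saskia first takes £75,000, leaving a balance of £562,500. Saskia then takes one-fifth of the balance (£112,500), for a total of £187,500. The remaining £450,000 passes to the descendants.
The descendants' portion (£450,000) is divided at the children's generation into 3 shares of £150,000. Liora and Ulla each take £150,000. The remaining share for the deceased Kira (£150,000) is carried to the next generation.
That pool (£150,000) passes entirely to Xiomara, the sole taker at the grandchildren's generation.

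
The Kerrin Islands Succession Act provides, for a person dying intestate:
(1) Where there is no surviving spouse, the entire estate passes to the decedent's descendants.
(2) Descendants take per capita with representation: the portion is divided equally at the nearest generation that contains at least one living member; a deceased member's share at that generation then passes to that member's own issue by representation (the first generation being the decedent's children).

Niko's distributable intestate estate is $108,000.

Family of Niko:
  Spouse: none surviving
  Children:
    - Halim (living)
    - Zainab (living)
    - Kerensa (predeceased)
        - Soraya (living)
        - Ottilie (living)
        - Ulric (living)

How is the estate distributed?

Halim: $36,000; Zainab: $36,000; Soraya: $12,000; Ottilie: $12,000; Ulric: $12,000

The entire $108,000 passes to the descendants.
That amount ($108,000) is divided into 3 shares of $36,000: Halim and Zainab each take $36,000; Kerensa's $36,000 share passes to Kerensa's issue.
Kerensa's share ($36,000) is divided into 3 shares of $12,000: Soraya, Ottilie, and Ulric each take $12,000.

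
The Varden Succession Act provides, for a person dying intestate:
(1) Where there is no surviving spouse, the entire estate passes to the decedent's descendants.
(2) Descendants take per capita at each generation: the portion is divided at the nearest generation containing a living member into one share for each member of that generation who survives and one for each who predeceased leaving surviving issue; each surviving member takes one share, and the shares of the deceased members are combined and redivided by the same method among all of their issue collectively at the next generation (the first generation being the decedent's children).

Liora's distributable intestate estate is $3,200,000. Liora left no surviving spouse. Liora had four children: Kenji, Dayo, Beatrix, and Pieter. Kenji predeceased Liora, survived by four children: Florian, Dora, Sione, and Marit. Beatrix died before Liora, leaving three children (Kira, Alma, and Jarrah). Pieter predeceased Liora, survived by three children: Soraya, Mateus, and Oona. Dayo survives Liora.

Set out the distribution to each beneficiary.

The entire $3,200,000 passes to the descendants.
That amount ($3,200,000) is divided at the children's generation into 4 shares of $800,000. Dayo takes $800,000. The 3 shares of the deceased (Kenji, Beatrix, and Pieter) are combined into a pool of $2,400,000.
That pool ($2,400,000) is divided at the grandchildren's generation equally among Florian, Dora, Sione, Marit, Kira, Alma, Jarrah, Soraya, Mateus, and Oona: $240,000 each.

Florian: $240,000; Dora: $240,000; Sione: $240,000; Marit: $240,000; Dayo: $800,000; Kira: $240,000; Alma: $240,000; Jarrah: $240,000; Soraya: $240,000; Mateus: $240,000; Oona: $240,000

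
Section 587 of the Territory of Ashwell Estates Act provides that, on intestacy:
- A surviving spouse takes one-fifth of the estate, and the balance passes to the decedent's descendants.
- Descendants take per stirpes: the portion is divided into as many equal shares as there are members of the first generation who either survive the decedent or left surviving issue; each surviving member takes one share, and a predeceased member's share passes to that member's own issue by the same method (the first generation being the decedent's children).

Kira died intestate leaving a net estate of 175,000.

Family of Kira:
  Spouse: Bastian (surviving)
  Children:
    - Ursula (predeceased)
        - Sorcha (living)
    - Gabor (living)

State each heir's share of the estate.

Bastian takes one-fifth of 175,000 = 35,000. The remaining 140,000 passes to the descendants.
The descendants' portion (140,000) is divided into 2 shares of 70,000: Gabor takes 70,000; Ursula's 70,000 share passes to Ursula's issue.
Ursula's share (70,000) passes entirely to Sorcha.

Bastian: 35,000; Sorcha: 70,000; Gabor: 70,000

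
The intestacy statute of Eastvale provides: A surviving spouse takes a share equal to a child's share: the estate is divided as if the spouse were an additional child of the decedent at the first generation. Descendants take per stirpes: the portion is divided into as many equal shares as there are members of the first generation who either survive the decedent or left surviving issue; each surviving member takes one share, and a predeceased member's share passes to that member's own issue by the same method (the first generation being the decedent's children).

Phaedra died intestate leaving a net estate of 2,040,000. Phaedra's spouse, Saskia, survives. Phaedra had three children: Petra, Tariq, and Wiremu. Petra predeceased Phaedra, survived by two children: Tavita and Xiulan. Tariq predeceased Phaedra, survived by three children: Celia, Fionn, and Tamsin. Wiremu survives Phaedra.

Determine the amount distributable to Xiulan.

The spouse counts as an additional share at the children's level, so there are 4 primary shares of 510,000. Saskia takes one such share (510,000).
The children's combined portion (1,530,000) is divided into 3 shares of 510,000: Wiremu takes 510,000; Petra's 510,000 share passes to Petra's issue; Tariq's 510,000 share passes to Tariq's issue.
Petra's share (510,000) is divided into 2 shares of 255,000: Tavita and Xiulan each take 255,000.
Tariq's share (510,000) is divided into 3 shares of 170,000: Celia, Fionn, and Tamsin each take 170,000.

Xiulan receives 255,000.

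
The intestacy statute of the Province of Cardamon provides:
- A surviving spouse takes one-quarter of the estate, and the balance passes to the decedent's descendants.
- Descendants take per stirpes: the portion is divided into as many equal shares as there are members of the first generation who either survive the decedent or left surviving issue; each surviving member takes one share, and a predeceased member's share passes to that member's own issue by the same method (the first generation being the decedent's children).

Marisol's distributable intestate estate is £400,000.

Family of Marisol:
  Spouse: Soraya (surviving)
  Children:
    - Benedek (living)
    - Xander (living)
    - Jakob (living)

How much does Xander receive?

Soraya takes one-quarter of £400,000 = £100,000. The remaining £300,000 passes to the descendants.
The descendants' portion (£300,000) is divided into 3 shares of £100,000: Benedek, Xander, and Jakob each take £100,000.

Xander receives £100,000.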